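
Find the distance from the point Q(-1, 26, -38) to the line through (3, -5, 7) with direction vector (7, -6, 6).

√1066

Direction vector d = (7, -6, 6).
AP = (-4, 31, -45); AP·d = -484, |AP|² = 3002, |d|² = 121.
distance² = |AP|² − (AP·d)²/|d|² = 3002 − 234256/121 = 1066, so the distance is √1066.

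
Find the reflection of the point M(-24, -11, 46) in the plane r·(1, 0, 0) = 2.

n = (1, 0, 0), |n|² = 1, n·M − 2 = -26, so t = -26/1 = -26.
Foot F = M − (-26)·n = (2, -11, 46); the reflection is 2F − M = (28, -11, 46).

(28, -11, 46)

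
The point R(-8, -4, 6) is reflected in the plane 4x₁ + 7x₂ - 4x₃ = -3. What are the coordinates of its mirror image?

With n = (4, 7, -4), the signed offset is (n·R − (-3))/|n|² = -81/81 = -1.
R' = R − 2t·n = (-8, -4, 6) − (-2)·(4, 7, -4) = (0, 10, -2).

(0, 10, -2)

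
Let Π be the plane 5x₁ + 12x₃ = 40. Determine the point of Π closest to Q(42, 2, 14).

The perpendicular from Q has direction n = (5, 0, 12): r = (42, 2, 14) + t(5, 0, 12).
Substitute into the plane: n·(Q + tn) = 40 gives 378 + 169t = 40, so t = -2.
Foot = (42, 2, 14) + (-2)·(5, 0, 12) = (32, 2, −10).

(32, 2, -10)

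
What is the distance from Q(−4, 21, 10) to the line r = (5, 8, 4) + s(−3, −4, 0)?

Direction vector d = (−3, −4, 0).
AP = (−9, 13, 6); AP·d = -25, |AP|² = 286, |d|² = 25.
distance² = |AP|² − (AP·d)²/|d|² = 286 − 625/25 = 261, so the distance is 3√29.

3√29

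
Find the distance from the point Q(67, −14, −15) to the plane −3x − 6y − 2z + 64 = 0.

23/7

Normal vector n = (−3, −6, −2), and n·(67, −14, −15) − (−64) = −23.
|n| = √(9 + 36 + 4) = 7, so the distance is |-23|/7 = 23/7.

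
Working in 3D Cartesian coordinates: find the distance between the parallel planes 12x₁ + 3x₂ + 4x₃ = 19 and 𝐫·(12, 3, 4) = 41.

22/13

With common normal n = (12, 3, 4) (|n| = 13), the distance is |19 − 41|/|n| = 22/13.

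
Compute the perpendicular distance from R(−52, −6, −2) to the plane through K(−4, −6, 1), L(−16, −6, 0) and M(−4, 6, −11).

12/17

KL = (−12, 0, −1) and KM = (0, 12, −12), so a normal is n = KL × KM = (12, −144, −144).
Then n·(−52, −6, −2) − 672 = −144.
|n| = √(144 + 20736 + 20736) = 204, so the distance is |-144|/204 = 12/17.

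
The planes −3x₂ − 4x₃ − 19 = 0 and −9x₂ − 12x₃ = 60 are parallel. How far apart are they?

Divide the second equation by 3 to match normals: −3x₂ − 4x₃ = 20.
With common normal n = (0, −3, −4) (|n| = 5), the distance is |19 − 20|/|n| = 1/5.

1/5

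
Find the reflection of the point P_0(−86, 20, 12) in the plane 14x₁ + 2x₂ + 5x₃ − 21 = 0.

(54, 40, 62)

With n = (14, 2, 5), the signed offset is (n·P_0 − 21)/|n|² = -1125/225 = -5.
P_0' = P_0 − 2t·n = (−86, 20, 12) − (-10)·(14, 2, 5) = (54, 40, 62).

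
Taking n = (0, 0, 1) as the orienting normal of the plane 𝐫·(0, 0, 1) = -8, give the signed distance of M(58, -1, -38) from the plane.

-30

n·M − (-8) = -30.
|n| = 1, so the signed distance is -30/1 = -30.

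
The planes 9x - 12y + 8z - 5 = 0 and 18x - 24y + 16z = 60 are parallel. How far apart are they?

25/17

Divide the second equation by 2 to match normals: 9x - 12y + 8z = 30.
With common normal n = (9, -12, 8) (|n| = 17), the distance is |5 − 30|/|n| = 25/17.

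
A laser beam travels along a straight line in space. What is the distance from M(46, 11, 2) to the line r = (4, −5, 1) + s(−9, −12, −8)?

Direction vector d = (−9, −12, −8).
AP = (42, 16, 1); AP·d = -578, |AP|² = 2021, |d|² = 289.
distance² = |AP|² − (AP·d)²/|d|² = 2021 − 334084/289 = 865, so the distance is √865.

√865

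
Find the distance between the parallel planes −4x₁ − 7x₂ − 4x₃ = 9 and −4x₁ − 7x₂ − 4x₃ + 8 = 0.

17/9

With common normal n = (−4, −7, −4) (|n| = 9), the distance is |9 − (-8)|/|n| = 17/9.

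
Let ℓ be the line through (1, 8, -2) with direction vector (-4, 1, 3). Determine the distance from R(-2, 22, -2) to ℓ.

Direction vector d = (-4, 1, 3).
AP = (-3, 14, 0), and AP × d = (42, 9, 53).
|AP × d|² = 4654 and |d|² = 26, so the distance is √(4654/26) = √179.

√179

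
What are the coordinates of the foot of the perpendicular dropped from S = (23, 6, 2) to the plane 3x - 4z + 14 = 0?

(14, 6, 14)

The perpendicular from S has direction n = (3, 0, -4): r = (23, 6, 2) + λ(3, 0, -4).
Substitute into the plane: n·(S + λn) = -14 gives 61 + 25λ = -14, so λ = -3.
Foot = (23, 6, 2) + (-3)·(3, 0, -4) = (14, 6, 14).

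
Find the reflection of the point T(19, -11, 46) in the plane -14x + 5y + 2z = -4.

With n = (-14, 5, 2), the signed offset is (n·T − (-4))/|n|² = -225/225 = -1.
T' = T − 2t·n = (19, -11, 46) − (-2)·(-14, 5, 2) = (-9, -1, 50).

(-9, -1, 50)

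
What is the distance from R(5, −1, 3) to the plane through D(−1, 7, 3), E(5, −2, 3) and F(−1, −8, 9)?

2/√38

DE = (6, −9, 0) and DF = (0, −15, 6), so a normal is n = DE × DF = (−54, −36, −90).
n = (−54, −36, −90); n·P − (-468) = -36; |n| = 18√38; distance = 36/(18√38) = 2/√38.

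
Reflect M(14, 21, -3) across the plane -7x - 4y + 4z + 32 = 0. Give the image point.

(-14, 5, 13)

With n = (-7, -4, 4), the signed offset is (n·M − (-32))/|n|² = -162/81 = -2.
M' = M − 2t·n = (14, 21, -3) − (-4)·(-7, -4, 4) = (-14, 5, 13).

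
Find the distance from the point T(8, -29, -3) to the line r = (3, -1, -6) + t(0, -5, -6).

√574

Direction vector d = (0, -5, -6).
AP = (5, -28, 3), and AP × d = (183, 30, -25).
|AP × d|² = 35014 and |d|² = 61, so the distance is √(35014/61) = √574.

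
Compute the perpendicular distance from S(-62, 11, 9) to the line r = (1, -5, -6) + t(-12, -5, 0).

Direction vector d = (-12, -5, 0).
AP = (-63, 16, 15), and AP × d = (75, -180, 507).
|AP × d|² = 295074 and |d|² = 169, so the distance is √(295074/169) = √1746 = 3√194.

3√194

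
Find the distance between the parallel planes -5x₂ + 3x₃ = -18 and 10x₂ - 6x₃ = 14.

Divide the second equation by -2 to match normals: -5x₂ + 3x₃ = -7.
With common normal n = (0, -5, 3) (|n| = √34), the distance is |(-18) − (-7)|/|n| = 11/√34 = 11√34/34.

11√34/34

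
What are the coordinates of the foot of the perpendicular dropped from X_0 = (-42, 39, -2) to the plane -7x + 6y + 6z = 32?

n = (-7, 6, 6), |n|² = 121, and n·X_0 − 32 = 484.
t = 484/121 = 4, so the foot is X_0 − t·n = (-42, 39, -2) − 4·(-7, 6, 6) = (-14, 15, -26).

(-14, 15, -26)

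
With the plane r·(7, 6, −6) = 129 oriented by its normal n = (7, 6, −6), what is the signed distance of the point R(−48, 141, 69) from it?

n·R − 129 = -33.
|n| = 11, so the signed distance is -33/11 = -3.

-3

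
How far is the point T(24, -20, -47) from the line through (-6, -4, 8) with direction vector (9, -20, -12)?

41

Direction vector d = (9, -20, -12).
AP = (30, -16, -55); AP·d = 1250, |AP|² = 4181, |d|² = 625.
distance² = |AP|² − (AP·d)²/|d|² = 4181 − 1562500/625 = 1681, so the distance is 41.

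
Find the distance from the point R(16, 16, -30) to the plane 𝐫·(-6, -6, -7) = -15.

3

d = |(-6)·16 + (-6)·16 + (-7)·(-30) − (-15)| / √(36 + 36 + 49) = |33| / 11 = 3.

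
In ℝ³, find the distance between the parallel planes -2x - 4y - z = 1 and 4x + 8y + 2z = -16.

Divide the second equation by -2 to match normals: -2x - 4y - z = 8.
With common normal n = (-2, -4, -1) (|n| = √21), the distance is |1 − 8|/|n| = 7/√21 = √21/3.

√21/3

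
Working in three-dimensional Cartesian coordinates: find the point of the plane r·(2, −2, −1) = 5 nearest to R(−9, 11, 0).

(1, 1, -5)

The perpendicular from R has direction n = (2, −2, −1): r = (−9, 11, 0) + t(2, −2, −1).
Substitute into the plane: n·(R + tn) = 5 gives -40 + 9t = 5, so t = 5.
Foot = (−9, 11, 0) + 5·(2, −2, −1) = (1, 1, −5).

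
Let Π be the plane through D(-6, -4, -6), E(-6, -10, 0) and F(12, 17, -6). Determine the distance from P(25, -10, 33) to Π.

DE = (0, -6, 6) and DF = (18, 21, 0), so a normal is n = DE × DF = (-126, 108, 108).
Then n·(25, -10, 33) - (-324) = -342.
|n| = √(15876 + 11664 + 11664) = 198, so the distance is |-342|/198 = 19/11.

19/11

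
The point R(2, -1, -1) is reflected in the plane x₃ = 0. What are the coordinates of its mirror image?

n = (0, 0, 1), |n|² = 1, n·R − 0 = -1, so t = -1/1 = -1.
Foot F = R − (-1)·n = (2, -1, 0); the reflection is 2F − R = (2, -1, 1).

(2, -1, 1)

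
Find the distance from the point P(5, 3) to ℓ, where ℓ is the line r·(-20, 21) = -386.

349/29

d = |(-20)·5 + 21·3 − (-386)| / √(400 + 441) = |349|/29 = 349/29.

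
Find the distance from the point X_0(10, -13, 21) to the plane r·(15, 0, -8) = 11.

Normal vector n = (15, 0, -8), and n·(10, -13, 21) - 11 = -29.
|n| = √(225 + 0 + 64) = 17, so the distance is |-29|/17 = 29/17.

29/17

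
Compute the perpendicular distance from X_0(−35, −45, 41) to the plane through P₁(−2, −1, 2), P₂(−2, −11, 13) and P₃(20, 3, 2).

P₁P₂ = (0, −10, 11) and P₁P₃ = (22, 4, 0), so a normal is n = P₁P₂ × P₁P₃ = (−44, 242, 220).
Then n·(−35, −45, 41) − 286 = −616.
|n| = √(1936 + 58564 + 48400) = 330, so the distance is |-616|/330 = 28/15.

28/15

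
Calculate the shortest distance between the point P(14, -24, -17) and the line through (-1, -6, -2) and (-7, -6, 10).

A direction vector is d = (-6, 0, 12).
AP = (15, -18, -15), and AP × d = (-216, -90, -108).
|AP × d|² = 66420 and |d|² = 180, so the distance is √(66420/180) = √369 = 3√41.

3√41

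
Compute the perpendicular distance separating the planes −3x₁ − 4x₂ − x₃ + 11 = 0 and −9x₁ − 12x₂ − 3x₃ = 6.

√26/2

Divide the second equation by 3 to match normals: −3x₁ − 4x₂ − x₃ = 2.
Both planes have normal n = (−3, −4, −1), |n| = √26. Any point on the first plane is at distance |2 − (-11)|/|n| = 13/√26 from the second.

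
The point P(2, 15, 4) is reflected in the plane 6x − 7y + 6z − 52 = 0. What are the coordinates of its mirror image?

(14, 1, 16)

n = (6, −7, 6), |n|² = 121, n·P − 52 = -121, so t = -121/121 = -1.
Foot F = P − (-1)·n = (8, 8, 10); the reflection is 2F − P = (14, 1, 16).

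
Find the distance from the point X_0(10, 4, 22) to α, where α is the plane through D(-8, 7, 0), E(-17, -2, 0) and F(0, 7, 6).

25/√34

DE = (-9, -9, 0) and DF = (8, 0, 6), so a normal is n = DE × DF = (-54, 54, 72).
d = |(-54)·10 + 54·4 + 72·22 − 810| / √(2916 + 2916 + 5184) = |450| / (18√34) = 25/√34.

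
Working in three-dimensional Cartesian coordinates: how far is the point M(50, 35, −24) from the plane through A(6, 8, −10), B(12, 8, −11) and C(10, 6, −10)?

14√41/41

AB = (6, 0, −1) and AC = (4, −2, 0), so a normal is n = AB × AC = (−2, −4, −12).
Then n·(50, 35, −24) − 76 = −28.
|n| = √(4 + 16 + 144) = 2√41, so the distance is |-28|/(2√41) = 14√41/41.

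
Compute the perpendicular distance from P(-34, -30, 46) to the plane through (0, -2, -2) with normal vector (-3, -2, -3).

The plane has equation n·(r − (0, -2, -2)) = 0, i.e. n·r = 10.
Then n·(-34, -30, 46) - 10 = 14.
|n| = √(9 + 4 + 9) = √22, so the distance is |14|/√22 = 7√22/11.

7√22/11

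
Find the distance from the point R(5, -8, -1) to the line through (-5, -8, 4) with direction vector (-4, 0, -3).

Direction vector d = (-4, 0, -3).
AP = (10, 0, -5); AP·d = -25, |AP|² = 125, |d|² = 25.
distance² = |AP|² − (AP·d)²/|d|² = 125 − 625/25 = 100, so the distance is 10.

10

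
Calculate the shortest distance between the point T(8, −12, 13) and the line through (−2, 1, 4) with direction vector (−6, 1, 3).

4√19

Direction vector d = (−6, 1, 3).
AP = (10, −13, 9); AP·d = -46, |AP|² = 350, |d|² = 46.
distance² = |AP|² − (AP·d)²/|d|² = 350 − 2116/46 = 304, so the distance is 4√19.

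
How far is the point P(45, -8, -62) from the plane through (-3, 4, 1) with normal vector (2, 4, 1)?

The plane has equation n·(r − (-3, 4, 1)) = 0, i.e. n·r = 11.
d = |2·45 + 4·(-8) + 1·(-62) − 11| / √(4 + 16 + 1) = |-15| / √21 = 15/√21.

5√21/7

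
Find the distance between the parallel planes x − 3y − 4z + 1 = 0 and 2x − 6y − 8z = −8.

3/√26

Divide the second equation by 2 to match normals: x − 3y − 4z = -4.
Both planes have normal n = (1, −3, −4), |n| = √26. Any point on the first plane is at distance |(-4) − (-1)|/|n| = 3/√26 = 3√26/26 from the second.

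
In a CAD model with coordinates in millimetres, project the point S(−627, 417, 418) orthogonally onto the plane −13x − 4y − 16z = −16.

(-4428/7, 2907/7, 2878/7)

n = (−13, −4, −16), |n|² = 441, and n·S − (-16) = -189.
t = -189/441 = -3/7, so the foot is S − t·n = (−627, 417, 418) − (-3/7)·(−13, −4, −16) = (−4428/7, 2907/7, 2878/7).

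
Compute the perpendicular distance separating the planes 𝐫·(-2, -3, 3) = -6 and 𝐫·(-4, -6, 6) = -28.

Divide the second equation by 2 to match normals: -2x₁ - 3x₂ + 3x₃ = -14.
With common normal n = (-2, -3, 3) (|n| = √22), the distance is |(-6) − (-14)|/|n| = 8/√22.

4√22/11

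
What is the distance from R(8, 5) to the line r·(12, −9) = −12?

The normal to the line is n = (12, −9) with |n| = 15.
|n·R − (-12)| = |51 − (-12)| = 63, so the distance is 63/15 = 21/5.

21/5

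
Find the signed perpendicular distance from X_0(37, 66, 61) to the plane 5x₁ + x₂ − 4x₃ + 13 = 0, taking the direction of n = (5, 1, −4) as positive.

10√42/21

n·X_0 − (-13) = 20.
|n| = √42, so the signed distance is 10√42/21.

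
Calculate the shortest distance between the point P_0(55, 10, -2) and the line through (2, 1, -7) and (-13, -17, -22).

9√19

A direction vector is d = (-15, -18, -15).
AP = (53, 9, 5), and AP × d = (-45, 720, -819).
|AP × d|² = 1191186 and |d|² = 774, so the distance is √(1191186/774) = √1539 = 9√19.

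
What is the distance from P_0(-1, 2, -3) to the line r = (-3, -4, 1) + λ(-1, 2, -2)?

2√5

Direction vector d = (-1, 2, -2).
AP = (2, 6, -4), and AP × d = (-4, 8, 10).
|AP × d|² = 180 and |d|² = 9, so the distance is √(180/9) = √20 = 2√5.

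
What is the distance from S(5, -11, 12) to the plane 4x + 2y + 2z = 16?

Normal vector n = (4, 2, 2), and n·(5, -11, 12) - 16 = 6.
|n| = √(16 + 4 + 4) = 2√6, so the distance is |6|/(2√6) = √6/2.

√6/2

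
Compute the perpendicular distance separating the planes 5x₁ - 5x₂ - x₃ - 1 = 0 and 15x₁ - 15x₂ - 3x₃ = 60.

19/√51

Divide the second equation by 3 to match normals: 5x₁ - 5x₂ - x₃ = 20.
With common normal n = (5, -5, -1) (|n| = √51), the distance is |1 − 20|/|n| = 19/√51 = 19√51/51.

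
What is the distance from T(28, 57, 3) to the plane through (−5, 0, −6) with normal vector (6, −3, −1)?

The plane has equation n·(r − (−5, 0, −6)) = 0, i.e. n·r = -24.
d = |6·28 + (-3)·57 + (-1)·3 − (-24)| / √(36 + 9 + 1) = |18| / √46 = 9√46/23.

18/√46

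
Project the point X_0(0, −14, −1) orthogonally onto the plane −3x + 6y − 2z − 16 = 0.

(-6, -2, -5)

The perpendicular from X_0 has direction n = (−3, 6, −2): r = (0, −14, −1) + μ(−3, 6, −2).
Substitute into the plane: n·(X_0 + μn) = 16 gives -82 + 49μ = 16, so μ = 2.
Foot = (0, −14, −1) + 2·(−3, 6, −2) = (−6, −2, −5).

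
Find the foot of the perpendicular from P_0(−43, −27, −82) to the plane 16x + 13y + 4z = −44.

The perpendicular from P_0 has direction n = (16, 13, 4): r = (−43, −27, −82) + t(16, 13, 4).
Substitute into the plane: n·(P_0 + tn) = -44 gives -1367 + 441t = -44, so t = 3.
Foot = (−43, −27, −82) + 3·(16, 13, 4) = (5, 12, −70).

(5, 12, -70)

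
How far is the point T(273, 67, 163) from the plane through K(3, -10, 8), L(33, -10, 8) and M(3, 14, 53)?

5

KL = (30, 0, 0) and KM = (0, 24, 45), so a normal is n = KL × KM = (0, -1350, 720).
Then n·(273, 67, 163) - 19260 = 7650.
|n| = √(0 + 1822500 + 518400) = 1530, so the distance is |7650|/1530 = 5.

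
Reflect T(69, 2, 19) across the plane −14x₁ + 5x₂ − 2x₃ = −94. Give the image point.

(-43, 42, 3)

With n = (−14, 5, −2), the signed offset is (n·T − (-94))/|n|² = -900/225 = -4.
T' = T − 2t·n = (69, 2, 19) − (-8)·(−14, 5, −2) = (−43, 42, 3).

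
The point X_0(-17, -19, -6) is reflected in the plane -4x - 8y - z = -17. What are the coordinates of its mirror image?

With n = (-4, -8, -1), the signed offset is (n·X_0 − (-17))/|n|² = 243/81 = 3.
X_0' = X_0 − 2t·n = (-17, -19, -6) − 6·(-4, -8, -1) = (7, 29, 0).

(7, 29, 0)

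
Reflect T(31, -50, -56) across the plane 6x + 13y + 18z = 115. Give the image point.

(67, 28, 52)

n = (6, 13, 18), |n|² = 529, n·T − 115 = -1587, so t = -1587/529 = -3.
Foot F = T − (-3)·n = (49, -11, -2); the reflection is 2F − T = (67, 28, 52).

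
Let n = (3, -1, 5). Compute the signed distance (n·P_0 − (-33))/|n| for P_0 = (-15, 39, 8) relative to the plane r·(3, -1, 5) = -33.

n·P_0 − (-33) = -11.
|n| = √35, so the signed distance is -11√35/35.

-11√35/35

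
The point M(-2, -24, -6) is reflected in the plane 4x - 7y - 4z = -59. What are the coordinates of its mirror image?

n = (4, -7, -4), |n|² = 81, n·M − (-59) = 243, so t = 243/81 = 3.
Foot F = M − 3·n = (-14, -3, 6); the reflection is 2F − M = (-26, 18, 18).

(-26, 18, 18)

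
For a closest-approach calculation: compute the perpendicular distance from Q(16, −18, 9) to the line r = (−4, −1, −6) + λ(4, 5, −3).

12√6

Direction vector d = (4, 5, −3).
AP = (20, −17, 15), and AP × d = (−24, 120, 168).
|AP × d|² = 43200 and |d|² = 50, so the distance is √(43200/50) = √864 = 12√6.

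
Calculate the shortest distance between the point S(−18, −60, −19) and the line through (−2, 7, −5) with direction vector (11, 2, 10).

3√449

Direction vector d = (11, 2, 10).
AP = (−16, −67, −14); AP·d = -450, |AP|² = 4941, |d|² = 225.
distance² = |AP|² − (AP·d)²/|d|² = 4941 − 202500/225 = 4041, so the distance is 3√449.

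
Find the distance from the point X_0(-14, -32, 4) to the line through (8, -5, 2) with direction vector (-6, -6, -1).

Direction vector d = (-6, -6, -1).
AP = (-22, -27, 2); AP·d = 292, |AP|² = 1217, |d|² = 73.
distance² = |AP|² − (AP·d)²/|d|² = 1217 − 85264/73 = 49, so the distance is 7.

7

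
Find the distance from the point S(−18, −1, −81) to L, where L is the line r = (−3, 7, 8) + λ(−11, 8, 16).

√4241

Direction vector d = (−11, 8, 16).
AP = (−15, −8, −89), and AP × d = (584, 1219, −208).
|AP × d|² = 1870281 and |d|² = 441, so the distance is √(1870281/441) = √4241.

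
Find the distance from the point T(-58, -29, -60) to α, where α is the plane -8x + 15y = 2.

27/17

Normal vector n = (-8, 15, 0), and n·(-58, -29, -60) - 2 = 27.
|n| = √(64 + 225 + 0) = 17, so the distance is |27|/17 = 27/17.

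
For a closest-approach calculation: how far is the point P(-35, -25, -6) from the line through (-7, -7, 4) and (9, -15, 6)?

A direction vector is d = (16, -8, 2).
AP = (-28, -18, -10), and AP × d = (-116, -104, 512).
|AP × d|² = 286416 and |d|² = 324, so the distance is √(286416/324) = √884 = 2√221.

2√221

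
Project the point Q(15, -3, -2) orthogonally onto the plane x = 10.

The perpendicular from Q has direction n = (1, 0, 0): r = (15, -3, -2) + t(1, 0, 0).
Substitute into the plane: n·(Q + tn) = 10 gives 15 + 1t = 10, so t = -5.
Foot = (15, -3, -2) + (-5)·(1, 0, 0) = (10, -3, -2).

(10, -3, -2)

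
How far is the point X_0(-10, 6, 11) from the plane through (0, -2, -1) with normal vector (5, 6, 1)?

The plane has equation n·(r − (0, -2, -1)) = 0, i.e. n·r = -13.
Then n·(-10, 6, 11) - (-13) = 10.
|n| = √(25 + 36 + 1) = √62, so the distance is |10|/√62 = 10/√62.

5√62/31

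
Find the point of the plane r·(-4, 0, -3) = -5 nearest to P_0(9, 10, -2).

The perpendicular from P_0 has direction n = (-4, 0, -3): r = (9, 10, -2) + μ(-4, 0, -3).
Substitute into the plane: n·(P_0 + μn) = -5 gives -30 + 25μ = -5, so μ = 1.
Foot = (9, 10, -2) + 1·(-4, 0, -3) = (5, 10, -5).

(5, 10, -5)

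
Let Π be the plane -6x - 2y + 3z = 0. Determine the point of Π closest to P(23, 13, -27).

The perpendicular from P has direction n = (-6, -2, 3): r = (23, 13, -27) + t(-6, -2, 3).
Substitute into the plane: n·(P + tn) = 0 gives -245 + 49t = 0, so t = 5.
Foot = (23, 13, -27) + 5·(-6, -2, 3) = (-7, 3, -12).

(-7, 3, -12)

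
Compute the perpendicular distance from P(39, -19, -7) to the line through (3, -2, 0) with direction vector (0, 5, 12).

Direction vector d = (0, 5, 12).
AP = (36, -17, -7); AP·d = -169, |AP|² = 1634, |d|² = 169.
distance² = |AP|² − (AP·d)²/|d|² = 1634 − 28561/169 = 1465, so the distance is √1465.

√1465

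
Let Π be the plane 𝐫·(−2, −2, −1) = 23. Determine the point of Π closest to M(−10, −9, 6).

n = (−2, −2, −1), |n|² = 9, and n·M − 23 = 9.
t = 9/9 = 1, so the foot is M − t·n = (−10, −9, 6) − 1·(−2, −2, −1) = (−8, −7, 7).

(-8, -7, 7)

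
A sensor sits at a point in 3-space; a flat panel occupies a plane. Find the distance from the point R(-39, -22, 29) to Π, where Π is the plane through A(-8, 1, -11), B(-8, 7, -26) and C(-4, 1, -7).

AB = (0, 6, -15) and AC = (4, 0, 4), so a normal is n = AB × AC = (24, -60, -24).
Then n·(-39, -22, 29) - 12 = -324.
|n| = √(576 + 3600 + 576) = 12√33, so the distance is |-324|/(12√33) = 9√33/11.

9√33/11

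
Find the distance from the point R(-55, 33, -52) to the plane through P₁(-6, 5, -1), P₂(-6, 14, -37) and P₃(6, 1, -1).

1

P₁P₂ = (0, 9, -36) and P₁P₃ = (12, -4, 0), so a normal is n = P₁P₂ × P₁P₃ = (-144, -432, -108).
Then n·(-55, 33, -52) - (-1188) = 468.
|n| = √(20736 + 186624 + 11664) = 468, so the distance is |468|/468 = 1.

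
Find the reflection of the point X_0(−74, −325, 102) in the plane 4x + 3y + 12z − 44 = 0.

With n = (4, 3, 12), the signed offset is (n·X_0 − 44)/|n|² = -91/169 = -7/13.
X_0' = X_0 − 2t·n = (−74, −325, 102) − (-14/13)·(4, 3, 12) = (−906/13, −4183/13, 1494/13).

(-906/13, -4183/13, 1494/13)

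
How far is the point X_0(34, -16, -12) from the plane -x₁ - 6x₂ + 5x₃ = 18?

16/√62

n = (-1, -6, 5); n·P − 18 = -16; |n| = √62; distance = 16/√62.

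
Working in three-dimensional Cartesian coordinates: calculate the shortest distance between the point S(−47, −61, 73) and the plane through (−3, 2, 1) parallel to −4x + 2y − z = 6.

22√21/21

Parallel planes share the normal n = (−4, 2, −1); since (−3, 2, 1) lies on the plane, its equation is −4x + 2y − z = 15.
n = (−4, 2, −1); n·P − 15 = -22; |n| = √21; distance = 22/√21.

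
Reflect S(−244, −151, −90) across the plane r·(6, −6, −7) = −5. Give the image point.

With n = (6, −6, −7), the signed offset is (n·S − (-5))/|n|² = 77/121 = 7/11.
S' = S − 2t·n = (−244, −151, −90) − (14/11)·(6, −6, −7) = (−2768/11, −1577/11, −892/11).

(-2768/11, -1577/11, -892/11)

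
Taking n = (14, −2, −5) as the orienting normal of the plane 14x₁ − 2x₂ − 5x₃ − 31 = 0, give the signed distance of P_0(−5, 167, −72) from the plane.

n·P_0 − 31 = -75.
|n| = 15, so the signed distance is -75/15 = -5.

-5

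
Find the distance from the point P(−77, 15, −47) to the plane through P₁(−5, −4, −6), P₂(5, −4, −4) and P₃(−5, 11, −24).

19√62/62

P₁P₂ = (10, 0, 2) and P₁P₃ = (0, 15, −18), so a normal is n = P₁P₂ × P₁P₃ = (−30, 180, 150).
Then n·(−77, 15, −47) − (−1470) = −570.
|n| = √(900 + 32400 + 22500) = 30√62, so the distance is |-570|/(30√62) = 19√62/62.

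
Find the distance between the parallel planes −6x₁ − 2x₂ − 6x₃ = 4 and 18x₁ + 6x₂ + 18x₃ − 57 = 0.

23√19/38

Divide the second equation by -3 to match normals: −6x₁ − 2x₂ − 6x₃ = -19.
With common normal n = (−6, −2, −6) (|n| = 2√19), the distance is |4 − (-19)|/|n| = 23/(2√19) = 23√19/38.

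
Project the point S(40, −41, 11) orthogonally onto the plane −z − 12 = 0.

(40, -41, -12)

The perpendicular from S has direction n = (0, 0, −1): r = (40, −41, 11) + μ(0, 0, −1).
Substitute into the plane: n·(S + μn) = 12 gives -11 + 1μ = 12, so μ = 23.
Foot = (40, −41, 11) + 23·(0, 0, −1) = (40, −41, −12).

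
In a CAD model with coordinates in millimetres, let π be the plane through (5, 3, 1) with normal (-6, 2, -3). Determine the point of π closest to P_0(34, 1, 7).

(10, 9, -5)

The perpendicular from P_0 has direction n = (-6, 2, -3): r = (34, 1, 7) + μ(-6, 2, -3).
Substitute into the plane: n·(P_0 + μn) = -27 gives -223 + 49μ = -27, so μ = 4.
Foot = (34, 1, 7) + 4·(-6, 2, -3) = (10, 9, -5).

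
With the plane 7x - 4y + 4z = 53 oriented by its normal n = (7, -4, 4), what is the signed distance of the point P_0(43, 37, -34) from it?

n·P_0 − 53 = -36.
|n| = 9, so the signed distance is -36/9 = -4.

-4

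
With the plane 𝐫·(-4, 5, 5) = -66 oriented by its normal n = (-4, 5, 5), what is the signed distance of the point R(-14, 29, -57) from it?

n·R − (-66) = -18.
|n| = √66, so the signed distance is -18/√66.

-18/√66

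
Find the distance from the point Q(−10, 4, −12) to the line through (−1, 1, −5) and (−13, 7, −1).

3√10

A direction vector is d = (−12, 6, 4).
AP = (−9, 3, −7); AP·d = 98, |AP|² = 139, |d|² = 196.
distance² = |AP|² − (AP·d)²/|d|² = 139 − 9604/196 = 90, so the distance is 3√10.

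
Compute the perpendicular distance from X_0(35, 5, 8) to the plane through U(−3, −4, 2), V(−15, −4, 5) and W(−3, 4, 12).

UV = (−12, 0, 3) and UW = (0, 8, 10), so a normal is n = UV × UW = (−24, 120, −96).
Then n·(35, 5, 8) − (−600) = −408.
|n| = √(576 + 14400 + 9216) = 24√42, so the distance is |-408|/(24√42) = 17/√42.

17/√42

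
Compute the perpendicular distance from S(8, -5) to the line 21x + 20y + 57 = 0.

125/29

d = |21·8 + 20·(-5) − (-57)| / √(441 + 400) = |125|/29 = 125/29.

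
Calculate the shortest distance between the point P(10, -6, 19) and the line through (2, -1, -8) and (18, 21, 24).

A direction vector is d = (16, 22, 32).
AP = (8, -5, 27); AP·d = 882, |AP|² = 818, |d|² = 1764.
distance² = |AP|² − (AP·d)²/|d|² = 818 − 777924/1764 = 377, so the distance is √377.

√377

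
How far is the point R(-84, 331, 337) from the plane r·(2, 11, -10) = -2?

7

Normal vector n = (2, 11, -10), and n·(-84, 331, 337) - (-2) = 105.
|n| = √(4 + 121 + 100) = 15, so the distance is |105|/15 = 7.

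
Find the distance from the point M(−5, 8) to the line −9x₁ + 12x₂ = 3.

The normal to the line is n = (−9, 12) with |n| = 15.
|n·M − 3| = |141 − 3| = 138, so the distance is 138/15 = 46/5.

46/5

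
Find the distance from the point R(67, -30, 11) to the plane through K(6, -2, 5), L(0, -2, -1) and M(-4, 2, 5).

KL = (-6, 0, -6) and KM = (-10, 4, 0), so a normal is n = KL × KM = (24, 60, -24).
Then n·(67, -30, 11) - (-96) = -360.
|n| = √(576 + 3600 + 576) = 12√33, so the distance is |-360|/(12√33) = 30/√33.

10√33/11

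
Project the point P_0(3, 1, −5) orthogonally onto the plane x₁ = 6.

(6, 1, -5)

The perpendicular from P_0 has direction n = (1, 0, 0): r = (3, 1, −5) + λ(1, 0, 0).
Substitute into the plane: n·(P_0 + λn) = 6 gives 3 + 1λ = 6, so λ = 3.
Foot = (3, 1, −5) + 3·(1, 0, 0) = (6, 1, −5).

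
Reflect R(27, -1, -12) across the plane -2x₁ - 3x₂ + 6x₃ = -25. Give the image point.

n = (-2, -3, 6), |n|² = 49, n·R − (-25) = -98, so t = -98/49 = -2.
Foot F = R − (-2)·n = (23, -7, 0); the reflection is 2F − R = (19, -13, 12).

(19, -13, 12)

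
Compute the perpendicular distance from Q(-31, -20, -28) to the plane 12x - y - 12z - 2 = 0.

18/17

Normal vector n = (12, -1, -12), and n·(-31, -20, -28) - 2 = -18.
|n| = √(144 + 1 + 144) = 17, so the distance is |-18|/17 = 18/17.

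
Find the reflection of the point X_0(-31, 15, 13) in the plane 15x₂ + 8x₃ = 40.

(-31, -15, -3)

n = (0, 15, 8), |n|² = 289, n·X_0 − 40 = 289, so t = 289/289 = 1.
Foot F = X_0 − 1·n = (-31, 0, 5); the reflection is 2F − X_0 = (-31, -15, -3).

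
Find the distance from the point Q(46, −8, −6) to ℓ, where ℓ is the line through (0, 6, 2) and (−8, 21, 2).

A direction vector is d = (−8, 15, 0).
AP = (46, −14, −8), and AP × d = (120, 64, 578).
|AP × d|² = 352580 and |d|² = 289, so the distance is √(352580/289) = √1220 = 2√305.

2√305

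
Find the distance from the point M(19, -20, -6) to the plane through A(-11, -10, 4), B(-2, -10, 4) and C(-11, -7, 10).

2√5

AB = (9, 0, 0) and AC = (0, 3, 6), so a normal is n = AB × AC = (0, -54, 27).
d = |(-54)·(-20) + 27·(-6) − 648| / √(0 + 2916 + 729) = |270| / (27√5) = 2√5.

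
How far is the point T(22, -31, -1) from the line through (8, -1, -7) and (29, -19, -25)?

A direction vector is d = (21, -18, -18).
AP = (14, -30, 6), and AP × d = (648, 378, 378).
|AP × d|² = 705672 and |d|² = 1089, so the distance is √(705672/1089) = √648 = 18√2.

18√2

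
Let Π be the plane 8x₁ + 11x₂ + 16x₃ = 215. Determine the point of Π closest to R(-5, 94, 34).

(-29, 61, -14)

n = (8, 11, 16), |n|² = 441, and n·R − 215 = 1323.
t = 1323/441 = 3, so the foot is R − t·n = (-5, 94, 34) − 3·(8, 11, 16) = (-29, 61, -14).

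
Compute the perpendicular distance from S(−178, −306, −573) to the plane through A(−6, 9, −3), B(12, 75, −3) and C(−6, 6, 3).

AB = (18, 66, 0) and AC = (0, −3, 6), so a normal is n = AB × AC = (396, −108, −54).
Then n·(−178, −306, −573) − (−3186) = −3312.
|n| = √(156816 + 11664 + 2916) = 414, so the distance is |-3312|/414 = 8.

8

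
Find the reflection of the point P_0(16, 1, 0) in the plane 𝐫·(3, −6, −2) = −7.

(10, 13, 4)

n = (3, −6, −2), |n|² = 49, n·P_0 − (-7) = 49, so t = 49/49 = 1.
Foot F = P_0 − 1·n = (13, 7, 2); the reflection is 2F − P_0 = (10, 13, 4).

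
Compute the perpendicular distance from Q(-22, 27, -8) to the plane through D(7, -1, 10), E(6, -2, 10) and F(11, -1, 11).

DE = (-1, -1, 0) and DF = (4, 0, 1), so a normal is n = DE × DF = (-1, 1, 4).
d = |(-1)·(-22) + 1·27 + 4·(-8) − 32| / √(1 + 1 + 16) = |-15| / (3√2) = 5/√2.

5√2/2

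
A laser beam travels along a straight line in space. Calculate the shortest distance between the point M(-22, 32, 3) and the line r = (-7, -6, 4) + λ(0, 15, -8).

√514

Direction vector d = (0, 15, -8).
AP = (-15, 38, -1), and AP × d = (-289, -120, -225).
|AP × d|² = 148546 and |d|² = 289, so the distance is √(148546/289) = √514.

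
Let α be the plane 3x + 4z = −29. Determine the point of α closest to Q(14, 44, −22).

n = (3, 0, 4), |n|² = 25, and n·Q − (-29) = -17.
t = -17/25, so the foot is Q − t·n = (14, 44, −22) − (-17/25)·(3, 0, 4) = (401/25, 44, −482/25).

(401/25, 44, -482/25)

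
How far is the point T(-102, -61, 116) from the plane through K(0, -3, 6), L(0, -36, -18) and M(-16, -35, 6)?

2

KL = (0, -33, -24) and KM = (-16, -32, 0), so a normal is n = KL × KM = (-768, 384, -528).
d = |(-768)·(-102) + 384·(-61) + (-528)·116 − (-4320)| / √(589824 + 147456 + 278784) = |-2016| / 1008 = 2.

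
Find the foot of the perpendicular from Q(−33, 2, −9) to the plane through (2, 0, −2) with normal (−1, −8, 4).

(-298/9, 10/9, -77/9)

The perpendicular from Q has direction n = (−1, −8, 4): r = (−33, 2, −9) + t(−1, −8, 4).
Substitute into the plane: n·(Q + tn) = -10 gives -19 + 81t = -10, so t = 1/9.
Foot = (−33, 2, −9) + (1/9)·(−1, −8, 4) = (−298/9, 10/9, −77/9).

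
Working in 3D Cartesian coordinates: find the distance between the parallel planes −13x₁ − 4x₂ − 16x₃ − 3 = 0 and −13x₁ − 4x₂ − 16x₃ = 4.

1/21

With common normal n = (−13, −4, −16) (|n| = 21), the distance is |3 − 4|/|n| = 1/21.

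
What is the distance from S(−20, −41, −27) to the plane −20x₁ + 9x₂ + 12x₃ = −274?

19/25

Normal vector n = (−20, 9, 12), and n·(−20, −41, −27) − (−274) = −19.
|n| = √(400 + 81 + 144) = 25, so the distance is |-19|/25 = 19/25.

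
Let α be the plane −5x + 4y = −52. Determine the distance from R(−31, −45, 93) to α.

27/√41

Normal vector n = (−5, 4, 0), and n·(−31, −45, 93) − (−52) = 27.
|n| = √(25 + 16 + 0) = √41, so the distance is |27|/√41 = 27/√41.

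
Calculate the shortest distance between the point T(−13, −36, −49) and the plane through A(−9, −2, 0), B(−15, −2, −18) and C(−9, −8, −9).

4

AB = (−6, 0, −18) and AC = (0, −6, −9), so a normal is n = AB × AC = (−108, −54, 36).
d = |(-108)·(-13) + (-54)·(-36) + 36·(-49) − 1080| / √(11664 + 2916 + 1296) = |504| / 126 = 4.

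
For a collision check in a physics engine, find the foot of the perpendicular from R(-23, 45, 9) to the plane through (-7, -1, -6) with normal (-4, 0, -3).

(-499/25, 45, 282/25)

The perpendicular from R has direction n = (-4, 0, -3): r = (-23, 45, 9) + λ(-4, 0, -3).
Substitute into the plane: n·(R + λn) = 46 gives 65 + 25λ = 46, so λ = -19/25.
Foot = (-23, 45, 9) + (-19/25)·(-4, 0, -3) = (-499/25, 45, 282/25).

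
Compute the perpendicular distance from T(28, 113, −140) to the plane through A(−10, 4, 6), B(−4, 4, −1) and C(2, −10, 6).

4

AB = (6, 0, −7) and AC = (12, −14, 0), so a normal is n = AB × AC = (−98, −84, −84).
Then n·(28, 113, −140) − 140 = −616.
|n| = √(9604 + 7056 + 7056) = 154, so the distance is |-616|/154 = 4.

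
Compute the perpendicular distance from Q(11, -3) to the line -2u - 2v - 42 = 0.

The normal to the line is n = (-2, -2) with |n| = 2√2.
|n·Q − 42| = |-16 − 42| = 58, so the distance is 58/(2√2) = 29√2/2.

29√2/2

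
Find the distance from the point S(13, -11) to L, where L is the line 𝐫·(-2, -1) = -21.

6√5/5

d = |(-2)·13 + (-1)·(-11) − (-21)| / √(4 + 1) = |6|/√5 = 6√5/5.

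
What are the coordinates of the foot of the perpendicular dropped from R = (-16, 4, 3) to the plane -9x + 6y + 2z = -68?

(2, -8, -1)

n = (-9, 6, 2), |n|² = 121, and n·R − (-68) = 242.
t = 242/121 = 2, so the foot is R − t·n = (-16, 4, 3) − 2·(-9, 6, 2) = (2, -8, -1).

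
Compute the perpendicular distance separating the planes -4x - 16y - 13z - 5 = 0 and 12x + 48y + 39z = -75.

Divide the second equation by -3 to match normals: -4x - 16y - 13z = 25.
Both planes have normal n = (-4, -16, -13), |n| = 21. Any point on the first plane is at distance |25 − 5|/|n| = 20/21 from the second.

20/21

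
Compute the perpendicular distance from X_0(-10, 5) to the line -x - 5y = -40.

d = |(-1)·(-10) + (-5)·5 − (-40)| / √(1 + 25) = |25|/√26 = 25/√26.

25/√26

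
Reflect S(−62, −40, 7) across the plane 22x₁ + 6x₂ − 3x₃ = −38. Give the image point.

(70, -4, -11)

n = (22, 6, −3), |n|² = 529, n·S − (-38) = -1587, so t = -1587/529 = -3.
Foot F = S − (-3)·n = (4, −22, −2); the reflection is 2F − S = (70, −4, −11).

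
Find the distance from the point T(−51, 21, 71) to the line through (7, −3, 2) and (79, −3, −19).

2√769

A direction vector is d = (72, 0, −21).
AP = (−58, 24, 69); AP·d = -5625, |AP|² = 8701, |d|² = 5625.
distance² = |AP|² − (AP·d)²/|d|² = 8701 − 31640625/5625 = 3076, so the distance is 2√769.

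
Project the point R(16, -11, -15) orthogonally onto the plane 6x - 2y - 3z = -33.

n = (6, -2, -3), |n|² = 49, and n·R − (-33) = 196.
t = 196/49 = 4, so the foot is R − t·n = (16, -11, -15) − 4·(6, -2, -3) = (-8, -3, -3).

(-8, -3, -3)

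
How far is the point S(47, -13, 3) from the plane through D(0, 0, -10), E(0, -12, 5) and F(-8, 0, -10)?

DE = (0, -12, 15) and DF = (-8, 0, 0), so a normal is n = DE × DF = (0, -120, -96).
Then n·(47, -13, 3) - 960 = 312.
|n| = √(0 + 14400 + 9216) = 24√41, so the distance is |312|/(24√41) = 13/√41.

13/√41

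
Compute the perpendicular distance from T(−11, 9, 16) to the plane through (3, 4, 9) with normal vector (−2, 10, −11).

1/15

The plane has equation n·(r − (3, 4, 9)) = 0, i.e. n·r = -65.
d = |(-2)·(-11) + 10·9 + (-11)·16 − (-65)| / √(4 + 100 + 121) = |1| / 15 = 1/15.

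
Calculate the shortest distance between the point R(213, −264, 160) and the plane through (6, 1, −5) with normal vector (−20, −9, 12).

9

The plane has equation n·(r − (6, 1, −5)) = 0, i.e. n·r = -189.
n = (−20, −9, 12); n·P − (-189) = 225; |n| = 25; distance = 225/25 = 9.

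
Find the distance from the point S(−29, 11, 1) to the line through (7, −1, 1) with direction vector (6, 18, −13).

Direction vector d = (6, 18, −13).
AP = (−36, 12, 0); AP·d = 0, |AP|² = 1440, |d|² = 529.
distance² = |AP|² − (AP·d)²/|d|² = 1440 − 0/529 = 1440, so the distance is 12√10.

12√10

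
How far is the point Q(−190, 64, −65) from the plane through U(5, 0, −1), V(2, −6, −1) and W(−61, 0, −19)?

UV = (−3, −6, 0) and UW = (−66, 0, −18), so a normal is n = UV × UW = (108, −54, −396).
d = |108·(-190) + (-54)·64 + (-396)·(-65) − 936| / √(11664 + 2916 + 156816) = |828| / 414 = 2.

2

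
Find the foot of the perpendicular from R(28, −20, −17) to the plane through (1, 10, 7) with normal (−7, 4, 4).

n = (−7, 4, 4), |n|² = 81, and n·R − 61 = -405.
t = -405/81 = -5, so the foot is R − t·n = (28, −20, −17) − (-5)·(−7, 4, 4) = (−7, 0, 3).

(-7, 0, 3)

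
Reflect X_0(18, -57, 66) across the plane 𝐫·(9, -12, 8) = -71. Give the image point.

(-72, 63, -14)

n = (9, -12, 8), |n|² = 289, n·X_0 − (-71) = 1445, so t = 1445/289 = 5.
Foot F = X_0 − 5·n = (-27, 3, 26); the reflection is 2F − X_0 = (-72, 63, -14).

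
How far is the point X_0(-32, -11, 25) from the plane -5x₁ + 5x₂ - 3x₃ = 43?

13√59/59

n = (-5, 5, -3); n·P − 43 = -13; |n| = √59; distance = 13/√59.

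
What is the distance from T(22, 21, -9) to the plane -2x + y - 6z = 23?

8√41/41

Normal vector n = (-2, 1, -6), and n·(22, 21, -9) - 23 = 8.
|n| = √(4 + 1 + 36) = √41, so the distance is |8|/√41 = 8√41/41.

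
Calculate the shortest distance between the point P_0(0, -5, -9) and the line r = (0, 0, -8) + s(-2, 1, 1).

Direction vector d = (-2, 1, 1).
AP = (0, -5, -1), and AP × d = (-4, 2, -10).
|AP × d|² = 120 and |d|² = 6, so the distance is √(120/6) = √20 = 2√5.

2√5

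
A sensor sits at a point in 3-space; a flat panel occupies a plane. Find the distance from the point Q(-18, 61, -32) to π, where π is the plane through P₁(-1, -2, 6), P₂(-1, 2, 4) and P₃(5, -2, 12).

P₁P₂ = (0, 4, -2) and P₁P₃ = (6, 0, 6), so a normal is n = P₁P₂ × P₁P₃ = (24, -12, -24).
Then n·(-18, 61, -32) - (-144) = -252.
|n| = √(576 + 144 + 576) = 36, so the distance is |-252|/36 = 7.

7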